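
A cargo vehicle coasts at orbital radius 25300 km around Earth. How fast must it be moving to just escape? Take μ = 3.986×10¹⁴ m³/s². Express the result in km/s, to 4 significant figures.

v_esc ≈ 5.613 km/s

r = 25300 km = 2.530×10⁷ m.
Escape speed v_esc = √(2μ/r) = √(2 × 3.986×10¹⁴ / 2.530×10⁷) = √(3.151×10⁷) = 5613 m/s.
= 5.613 km/s.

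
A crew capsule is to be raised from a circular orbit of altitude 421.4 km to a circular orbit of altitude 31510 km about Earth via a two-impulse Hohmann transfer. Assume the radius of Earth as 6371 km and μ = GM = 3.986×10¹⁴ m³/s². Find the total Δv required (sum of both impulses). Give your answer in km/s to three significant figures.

Δv_total ≈ 3.77 km/s

r₁ = 6371 + 421.4 = 6792.4 km = 6.7924×10⁶ m.
r₂ = 6371 + 31510 = 37881 km = 3.7881×10⁷ m.
Transfer ellipse a_t = (r₁ + r₂)/2 = 2.234×10⁷ m.
At r₁: circular v_c1 = √(μ/r₁) = 7660 m/s; transfer-perigee v_p = √[μ(2/r₁ − 1/a_t)] = 9976 m/s.
Δv₁ = v_p − v_c1 = 2316 m/s.
At r₂: circular v_c2 = √(μ/r₂) = 3244 m/s; transfer-apogee v_a = √[μ(2/r₂ − 1/a_t)] = 1789 m/s.
Δv₂ = v_c2 − v_a = 1455 m/s.
Total Δv = Δv₁ + Δv₂ = 3771 m/s = 3.771 km/s.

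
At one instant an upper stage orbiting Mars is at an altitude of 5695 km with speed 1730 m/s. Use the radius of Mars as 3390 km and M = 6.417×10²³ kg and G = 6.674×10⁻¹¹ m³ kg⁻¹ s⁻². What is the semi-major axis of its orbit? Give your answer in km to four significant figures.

a ≈ 6655 km

μ = GM = 6.674×10⁻¹¹ × 6.417×10²³ = 4.283×10¹³ m³/s².
r = 3390 + 5695 = 9085.0 km = 9.085×10⁶ m.
Specific orbital energy ε = v²/2 − μ/r = (1730)²/2 − 4.283×10¹³/9.085×10⁶ = -3.218×10⁶ J/kg.
Since ε = −μ/(2a), a = −μ/(2ε) = 6.655×10⁶ m = 6655.1 km.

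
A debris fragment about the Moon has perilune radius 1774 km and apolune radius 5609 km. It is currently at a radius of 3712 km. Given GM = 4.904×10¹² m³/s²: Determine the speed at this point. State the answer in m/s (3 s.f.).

Semi-major axis a = (r_p + r_a)/2 = 3691.5 km = 3.692×10⁶ m.
Vis-viva: v² = μ(2/r − 1/a) = 4.904×10¹² × (5.388×10⁻⁷ − 2.709×10⁻⁷) = 1.314×10⁶ m²/s².
v = 1146 m/s.

v ≈ 1150 m/s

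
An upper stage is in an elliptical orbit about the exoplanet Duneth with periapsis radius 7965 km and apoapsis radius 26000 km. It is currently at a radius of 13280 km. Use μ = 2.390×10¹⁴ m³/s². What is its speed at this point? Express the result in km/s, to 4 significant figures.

v ≈ 4.682 km/s

Semi-major axis a = (r_p + r_a)/2 = 16982 km = 1.698×10⁷ m.
Vis-viva: v² = μ(2/r − 1/a) = 2.390×10¹⁴ × (1.506×10⁻⁷ − 5.888×10⁻⁸) = 2.192×10⁷ m²/s².
v = 4682 m/s = 4.682 km/s.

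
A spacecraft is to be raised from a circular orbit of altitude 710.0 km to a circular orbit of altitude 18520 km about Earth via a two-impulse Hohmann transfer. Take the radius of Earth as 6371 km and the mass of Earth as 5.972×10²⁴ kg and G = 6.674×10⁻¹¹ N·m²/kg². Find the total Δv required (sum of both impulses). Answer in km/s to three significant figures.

μ = GM = 6.674×10⁻¹¹ × 5.972×10²⁴ = 3.986×10¹⁴ m³/s².
r₁ = 6371 + 710.0 = 7081.0 km = 7.0810×10⁶ m.
r₂ = 6371 + 18520 = 24891 km = 2.4891×10⁷ m.
Transfer ellipse a_t = (r₁ + r₂)/2 = 1.599×10⁷ m.
At r₁: circular v_c1 = √(μ/r₁) = 7502 m/s; transfer-perigee v_p = √[μ(2/r₁ − 1/a_t)] = 9362 m/s.
Δv₁ = v_p − v_c1 = 1859 m/s.
At r₂: circular v_c2 = √(μ/r₂) = 4002 m/s; transfer-apogee v_a = √[μ(2/r₂ − 1/a_t)] = 2663 m/s.
Δv₂ = v_c2 − v_a = 1338 m/s.
Total Δv = Δv₁ + Δv₂ = 3198 m/s = 3.198 km/s.

Δv_total ≈ 3.20 km/s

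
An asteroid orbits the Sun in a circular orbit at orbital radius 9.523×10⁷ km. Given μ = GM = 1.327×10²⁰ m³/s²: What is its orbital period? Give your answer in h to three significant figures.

r = 9.523×10⁷ km = 9.523×10¹⁰ m.
Kepler's third law: T = 2π√(r³/μ) = 2π√((9.523×10¹⁰)³ / 1.327×10²⁰).
r³/μ = 6.508×10¹² s², so T = 2π × 2.551×10⁶ = 1.603×10⁷ s.
Converting: 1.603×10⁷ s ÷ 3600 = 4452 h.

T ≈ 4450 h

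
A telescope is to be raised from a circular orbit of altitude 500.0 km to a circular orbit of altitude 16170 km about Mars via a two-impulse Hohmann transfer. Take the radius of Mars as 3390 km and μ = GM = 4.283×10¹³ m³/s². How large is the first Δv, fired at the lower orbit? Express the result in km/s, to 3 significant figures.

Δv ≈ 0.968 km/s

r₁ = 3390 + 500.0 = 3890.0 km = 3.8900×10⁶ m.
r₂ = 3390 + 16170 = 19560 km = 1.9560×10⁷ m.
Transfer ellipse a_t = (r₁ + r₂)/2 = 1.172×10⁷ m.
At r₁: circular v_c1 = √(μ/r₁) = 3318 m/s; transfer-periapsis v_p = √[μ(2/r₁ − 1/a_t)] = 4286 m/s.
Δv₁ = v_p − v_c1 = 967.6 m/s.
= 0.9676 km/s.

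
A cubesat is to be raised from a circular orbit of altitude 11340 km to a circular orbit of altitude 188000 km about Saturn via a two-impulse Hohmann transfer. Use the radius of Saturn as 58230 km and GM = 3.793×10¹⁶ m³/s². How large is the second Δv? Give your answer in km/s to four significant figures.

Δv ≈ 4.173 km/s

r₁ = 58230 + 11340 = 69570 km = 6.9570×10⁷ m.
r₂ = 58230 + 188000 = 246230 km = 2.4623×10⁸ m.
Transfer ellipse a_t = (r₁ + r₂)/2 = 1.579×10⁸ m.
At r₁: circular v_c1 = √(μ/r₁) = 23350 m/s; transfer-perikrone v_p = √[μ(2/r₁ − 1/a_t)] = 29160 m/s.
At r₂: circular v_c2 = √(μ/r₂) = 12410 m/s; transfer-apokrone v_a = √[μ(2/r₂ − 1/a_t)] = 8238 m/s.
Δv₂ = v_c2 − v_a = 4173 m/s.
= 4.173 km/s.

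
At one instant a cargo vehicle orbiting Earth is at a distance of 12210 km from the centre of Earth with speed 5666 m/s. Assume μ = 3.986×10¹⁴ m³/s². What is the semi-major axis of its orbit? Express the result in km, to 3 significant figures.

r = 1.221×10⁷ m.
Vis-viva rearranged: 1/a = 2/r − v²/μ = 1.638×10⁻⁷ − 8.054×10⁻⁸ = 8.326×10⁻⁸ m⁻¹.
a = 1.201×10⁷ m = 12011 km.

a ≈ 12000 km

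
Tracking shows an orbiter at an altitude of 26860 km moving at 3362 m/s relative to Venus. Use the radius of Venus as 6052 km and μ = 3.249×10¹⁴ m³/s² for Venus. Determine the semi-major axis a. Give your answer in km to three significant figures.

r = 6052 + 26860 = 32912 km = 3.291×10⁷ m.
Specific orbital energy ε = v²/2 − μ/r = (3362)²/2 − 3.249×10¹⁴/3.291×10⁷ = -4.220×10⁶ J/kg.
Since ε = −μ/(2a), a = −μ/(2ε) = 3.849×10⁷ m = 38493 km.

a ≈ 38500 km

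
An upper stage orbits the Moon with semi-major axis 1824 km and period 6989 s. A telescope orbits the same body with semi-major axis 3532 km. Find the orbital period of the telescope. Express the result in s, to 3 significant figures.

T₂ ≈ 18800 s

Kepler's third law: T² ∝ a³, so T₂ = T₁ (a₂/a₁)^(3/2).
a₂/a₁ = 1.936, (a₂/a₁)^(3/2) = 2.695.
T₂ = 6989 × 2.695 = 18830 s.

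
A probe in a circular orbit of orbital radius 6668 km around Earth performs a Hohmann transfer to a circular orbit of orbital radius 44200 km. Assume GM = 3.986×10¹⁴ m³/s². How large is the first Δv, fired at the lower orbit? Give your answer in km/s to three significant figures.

r₁ = 6668 km = 6.668×10⁶ m.
r₂ = 44200 km = 4.420×10⁷ m.
Transfer ellipse a_t = (r₁ + r₂)/2 = 2.543×10⁷ m.
At r₁: circular v_c1 = √(μ/r₁) = 7732 m/s; transfer-perigee v_p = √[μ(2/r₁ − 1/a_t)] = 10190 m/s.
Δv₁ = v_p − v_c1 = 2461 m/s.
= 2.461 km/s.

Δv ≈ 2.46 km/s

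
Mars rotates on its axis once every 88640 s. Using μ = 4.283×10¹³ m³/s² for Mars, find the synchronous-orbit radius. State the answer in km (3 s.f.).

A synchronous orbit has period T, so by Kepler's third law a = (μT²/4π²)^(1/3).
μT²/4π² = 4.283×10¹³ × (8.864×10⁴)² / 39.48 = 8.524×10²¹ m³.
a = 2.043×10⁷ m = 20428 km.

r_sync ≈ 20400 km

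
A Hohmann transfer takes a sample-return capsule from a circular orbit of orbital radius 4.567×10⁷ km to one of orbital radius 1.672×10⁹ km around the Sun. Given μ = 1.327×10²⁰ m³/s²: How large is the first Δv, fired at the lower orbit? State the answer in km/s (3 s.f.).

Δv ≈ 21.3 km/s

r₁ = 4.567×10⁷ km = 4.567×10¹⁰ m.
r₂ = 1.672×10⁹ km = 1.672×10¹² m.
Transfer ellipse a_t = (r₁ + r₂)/2 = 8.588×10¹¹ m.
At r₁: circular v_c1 = √(μ/r₁) = 53900 m/s; transfer-perihelion v_p = √[μ(2/r₁ − 1/a_t)] = 75210 m/s.
Δv₁ = v_p − v_c1 = 21310 m/s.
= 21.31 km/s.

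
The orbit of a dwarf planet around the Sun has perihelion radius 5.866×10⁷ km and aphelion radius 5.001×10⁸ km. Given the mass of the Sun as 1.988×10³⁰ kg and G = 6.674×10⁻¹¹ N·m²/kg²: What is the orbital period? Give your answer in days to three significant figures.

T ≈ 932 days

μ = GM = 6.674×10⁻¹¹ × 1.988×10³⁰ = 1.327×10²⁰ m³/s².
Semi-major axis a = (r_p + r_a)/2 = (5.8660×10⁷ + 5.0010×10⁸)/2 = 2.7938×10⁸ km = 2.794×10¹¹ m.
By Kepler's third law T = 2π√(a³/μ) = 2π × 1.282×10⁷ = 8.055×10⁷ s.
= 932.3 days.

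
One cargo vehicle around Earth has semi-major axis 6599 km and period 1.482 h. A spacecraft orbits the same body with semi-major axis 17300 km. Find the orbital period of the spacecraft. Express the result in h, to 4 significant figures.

T₂ ≈ 6.291 h

Kepler's third law: T² ∝ a³, so T₂ = T₁ (a₂/a₁)^(3/2).
a₂/a₁ = 2.622, (a₂/a₁)^(3/2) = 4.245.
T₂ = 1.482 × 4.245 = 6.291 h.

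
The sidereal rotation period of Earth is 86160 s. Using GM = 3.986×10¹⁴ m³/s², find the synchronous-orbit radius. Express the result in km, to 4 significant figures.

r_sync ≈ 42160 km

A synchronous orbit has period T, so by Kepler's third law a = (μT²/4π²)^(1/3).
μT²/4π² = 3.986×10¹⁴ × (8.616×10⁴)² / 39.48 = 7.495×10²² m³.
a = 4.216×10⁷ m = 42163 km.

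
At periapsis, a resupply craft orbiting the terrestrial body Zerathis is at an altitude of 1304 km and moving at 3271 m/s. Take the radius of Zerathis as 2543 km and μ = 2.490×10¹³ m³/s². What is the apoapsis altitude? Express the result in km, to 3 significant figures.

apoapsis altitude ≈ 15800 km

r_p = 2543 + 1304 = 3847.0 km = 3.847×10⁶ m.
Specific energy ε = v²/2 − μ/r = -1.123×10⁶ J/kg, so a = −μ/(2ε) = 1.109×10⁷ m.
The apsides satisfy r_p + r_a = 2a, so the apoapsis radius is 2a − r_p = 1.833×10⁷ m = 18329 km.
Apoapsis altitude = 18329 − 2543 = 15786 km.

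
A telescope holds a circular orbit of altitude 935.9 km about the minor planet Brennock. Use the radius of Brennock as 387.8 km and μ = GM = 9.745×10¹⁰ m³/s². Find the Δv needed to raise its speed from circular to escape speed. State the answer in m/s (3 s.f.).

r = 387.8 + 935.9 = 1323.7 km = 1.3237×10⁶ m.
Circular speed v_c = √(μ/r) = 271.3 m/s.
Escape speed v_esc = √(2μ/r) = √2 × v_c = 383.7 m/s.
Δv = v_esc − v_c = 112.4 m/s.

Δv ≈ 112 m/s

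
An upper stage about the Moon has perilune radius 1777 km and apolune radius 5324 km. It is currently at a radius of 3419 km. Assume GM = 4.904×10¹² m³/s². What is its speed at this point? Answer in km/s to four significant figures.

v ≈ 1.220 km/s

Semi-major axis a = (r_p + r_a)/2 = 3550.5 km = 3.550×10⁶ m.
Vis-viva: v² = μ(2/r − 1/a) = 4.904×10¹² × (5.850×10⁻⁷ − 2.817×10⁻⁷) = 1.487×10⁶ m²/s².
v = 1220 m/s = 1.220 km/s.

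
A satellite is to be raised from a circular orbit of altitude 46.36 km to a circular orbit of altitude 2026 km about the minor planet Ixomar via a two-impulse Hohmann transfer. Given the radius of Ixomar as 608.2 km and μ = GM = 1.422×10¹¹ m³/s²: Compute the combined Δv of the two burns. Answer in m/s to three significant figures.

Δv_total ≈ 210 m/s

r₁ = 608.2 + 46.36 = 654.56 km = 6.5456×10⁵ m.
r₂ = 608.2 + 2026 = 2634.2 km = 2.6342×10⁶ m.
Transfer ellipse a_t = (r₁ + r₂)/2 = 1.644×10⁶ m.
At r₁: circular v_c1 = √(μ/r₁) = 466.1 m/s; transfer-periapsis v_p = √[μ(2/r₁ − 1/a_t)] = 589.9 m/s.
Δv₁ = v_p − v_c1 = 123.8 m/s.
At r₂: circular v_c2 = √(μ/r₂) = 232.3 m/s; transfer-apoapsis v_a = √[μ(2/r₂ − 1/a_t)] = 146.6 m/s.
Δv₂ = v_c2 − v_a = 85.75 m/s.
Total Δv = Δv₁ + Δv₂ = 209.6 m/s.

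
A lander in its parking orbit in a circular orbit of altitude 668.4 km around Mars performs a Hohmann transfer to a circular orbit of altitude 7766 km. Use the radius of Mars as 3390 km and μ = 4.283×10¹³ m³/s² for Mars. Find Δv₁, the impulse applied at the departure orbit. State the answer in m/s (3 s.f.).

r₁ = 3390 + 668.4 = 4058.4 km = 4.0584×10⁶ m.
r₂ = 3390 + 7766 = 11156 km = 1.1156×10⁷ m.
Transfer ellipse a_t = (r₁ + r₂)/2 = 7.607×10⁶ m.
At r₁: circular v_c1 = √(μ/r₁) = 3249 m/s; transfer-periapsis v_p = √[μ(2/r₁ − 1/a_t)] = 3934 m/s.
Δv₁ = v_p − v_c1 = 685.4 m/s.

Δv ≈ 685 m/s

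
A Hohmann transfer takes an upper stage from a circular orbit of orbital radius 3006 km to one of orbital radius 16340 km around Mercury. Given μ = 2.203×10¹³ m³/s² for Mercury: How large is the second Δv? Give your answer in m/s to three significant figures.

r₁ = 3006 km = 3.006×10⁶ m.
r₂ = 16340 km = 1.634×10⁷ m.
Transfer ellipse a_t = (r₁ + r₂)/2 = 9.673×10⁶ m.
At r₁: circular v_c1 = √(μ/r₁) = 2707 m/s; transfer-periherm v_p = √[μ(2/r₁ − 1/a_t)] = 3519 m/s.
At r₂: circular v_c2 = √(μ/r₂) = 1161 m/s; transfer-apoherm v_a = √[μ(2/r₂ − 1/a_t)] = 647.3 m/s.
Δv₂ = v_c2 − v_a = 513.8 m/s.

Δv ≈ 514 m/s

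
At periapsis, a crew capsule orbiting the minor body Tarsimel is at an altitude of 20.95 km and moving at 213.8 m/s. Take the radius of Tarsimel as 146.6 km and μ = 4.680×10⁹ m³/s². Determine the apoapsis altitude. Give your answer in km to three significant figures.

r_p = 146.6 + 20.95 = 167.55 km = 1.675×10⁵ m.
Specific energy ε = v²/2 − μ/r = -5.077×10³ J/kg, so a = −μ/(2ε) = 4.609×10⁵ m.
The apsides satisfy r_p + r_a = 2a, so the apoapsis radius is 2a − r_p = 7.543×10⁵ m = 754.30 km.
Apoapsis altitude = 754.30 − 146.6 = 607.70 km.

apoapsis altitude ≈ 608 km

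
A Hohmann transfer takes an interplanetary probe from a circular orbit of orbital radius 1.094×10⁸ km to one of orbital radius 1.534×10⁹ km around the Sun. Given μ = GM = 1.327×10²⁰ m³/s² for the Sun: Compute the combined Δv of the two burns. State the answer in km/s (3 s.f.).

r₁ = 1.094×10⁸ km = 1.094×10¹¹ m.
r₂ = 1.534×10⁹ km = 1.534×10¹² m.
Transfer ellipse a_t = (r₁ + r₂)/2 = 8.217×10¹¹ m.
At r₁: circular v_c1 = √(μ/r₁) = 34830 m/s; transfer-perihelion v_p = √[μ(2/r₁ − 1/a_t)] = 47590 m/s.
Δv₁ = v_p − v_c1 = 12760 m/s.
At r₂: circular v_c2 = √(μ/r₂) = 9301 m/s; transfer-aphelion v_a = √[μ(2/r₂ − 1/a_t)] = 3394 m/s.
Δv₂ = v_c2 − v_a = 5907 m/s.
Total Δv = Δv₁ + Δv₂ = 18670 m/s = 18.67 km/s.

Δv_total ≈ 18.7 km/s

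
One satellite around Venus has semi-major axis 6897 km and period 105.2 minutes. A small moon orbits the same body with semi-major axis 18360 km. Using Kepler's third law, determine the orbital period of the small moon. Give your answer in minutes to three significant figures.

Kepler's third law: T² ∝ a³, so T₂ = T₁ (a₂/a₁)^(3/2).
a₂/a₁ = 2.662, (a₂/a₁)^(3/2) = 4.343.
T₂ = 105.2 × 4.343 = 456.9 minutes.

T₂ ≈ 457 minutes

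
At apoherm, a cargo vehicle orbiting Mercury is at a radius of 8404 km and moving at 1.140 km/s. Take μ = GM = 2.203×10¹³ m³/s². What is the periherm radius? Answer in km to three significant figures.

r_a = 8.404×10⁶ m.
Specific energy ε = v²/2 − μ/r = -1.972×10⁶ J/kg, so a = −μ/(2ε) = 5.587×10⁶ m.
The apsides satisfy r_p + r_a = 2a, so the periherm radius is 2a − r_a = 2.770×10⁶ m = 2769.8 km.

periherm radius ≈ 2770 km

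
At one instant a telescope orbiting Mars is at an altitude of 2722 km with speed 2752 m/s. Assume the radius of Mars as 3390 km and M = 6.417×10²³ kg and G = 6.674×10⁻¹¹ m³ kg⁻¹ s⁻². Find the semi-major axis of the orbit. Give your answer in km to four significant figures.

a ≈ 6650 km

μ = GM = 6.674×10⁻¹¹ × 6.417×10²³ = 4.283×10¹³ m³/s².
r = 3390 + 2722 = 6112.0 km = 6.112×10⁶ m.
Specific orbital energy ε = v²/2 − μ/r = (2752)²/2 − 4.283×10¹³/6.112×10⁶ = -3.220×10⁶ J/kg.
Since ε = −μ/(2a), a = −μ/(2ε) = 6.650×10⁶ m = 6649.6 km.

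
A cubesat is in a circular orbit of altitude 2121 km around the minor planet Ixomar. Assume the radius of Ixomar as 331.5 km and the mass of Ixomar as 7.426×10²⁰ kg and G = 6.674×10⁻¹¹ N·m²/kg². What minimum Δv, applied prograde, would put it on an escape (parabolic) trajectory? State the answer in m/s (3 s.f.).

μ = GM = 6.674×10⁻¹¹ × 7.426×10²⁰ = 4.956×10¹⁰ m³/s².
r = 331.5 + 2121 = 2452.5 km = 2.4525×10⁶ m.
Circular speed v_c = √(μ/r) = 142.2 m/s.
Escape speed v_esc = √(2μ/r) = √2 × v_c = 201.0 m/s.
Δv = v_esc − v_c = 58.88 m/s.

Δv ≈ 58.9 m/s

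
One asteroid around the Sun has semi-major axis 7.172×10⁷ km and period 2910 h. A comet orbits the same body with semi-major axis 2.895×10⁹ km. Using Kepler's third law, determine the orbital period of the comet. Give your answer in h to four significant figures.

T₂ ≈ 7.463×10⁵ h

Kepler's third law: T² ∝ a³, so T₂ = T₁ (a₂/a₁)^(3/2).
a₂/a₁ = 40.37, (a₂/a₁)^(3/2) = 256.5.
T₂ = 2910 × 256.5 = 7.463×10⁵ h.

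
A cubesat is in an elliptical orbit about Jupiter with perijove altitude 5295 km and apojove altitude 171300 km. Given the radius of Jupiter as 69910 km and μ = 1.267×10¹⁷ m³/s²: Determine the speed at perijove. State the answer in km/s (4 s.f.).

v ≈ 50.68 km/s

r_p = 69910 + 5295 = 75205 km = 7.5205×10⁷ m.
r_a = 69910 + 171300 = 241210 km = 2.4121×10⁸ m.
Semi-major axis a = (r_p + r_a)/2 = 1.5821×10⁵ km = 1.582×10⁸ m.
Vis-viva: v² = μ(2/r − 1/a) = 1.267×10¹⁷ × (2.659×10⁻⁸ − 6.321×10⁻⁹) = 2.569×10⁹ m²/s².
v = 50680 m/s = 50.68 km/s.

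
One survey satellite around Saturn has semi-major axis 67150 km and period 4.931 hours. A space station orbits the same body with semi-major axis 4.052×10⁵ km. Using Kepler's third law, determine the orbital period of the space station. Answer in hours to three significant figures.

Kepler's third law: T² ∝ a³, so T₂ = T₁ (a₂/a₁)^(3/2).
a₂/a₁ = 6.034, (a₂/a₁)^(3/2) = 14.82.
T₂ = 4.931 × 14.82 = 73.09 hours.

T₂ ≈ 73.1 hours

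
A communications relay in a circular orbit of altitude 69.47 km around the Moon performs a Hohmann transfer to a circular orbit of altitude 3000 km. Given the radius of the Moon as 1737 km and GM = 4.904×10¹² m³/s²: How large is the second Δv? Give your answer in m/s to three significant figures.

Δv ≈ 261 m/s

r₁ = 1737 + 69.47 = 1806.5 km = 1.8065×10⁶ m.
r₂ = 1737 + 3000 = 4737.0 km = 4.7370×10⁶ m.
Transfer ellipse a_t = (r₁ + r₂)/2 = 3.272×10⁶ m.
At r₁: circular v_c1 = √(μ/r₁) = 1648 m/s; transfer-perilune v_p = √[μ(2/r₁ − 1/a_t)] = 1983 m/s.
At r₂: circular v_c2 = √(μ/r₂) = 1017 m/s; transfer-apolune v_a = √[μ(2/r₂ − 1/a_t)] = 756.0 m/s.
Δv₂ = v_c2 − v_a = 261.4 m/s.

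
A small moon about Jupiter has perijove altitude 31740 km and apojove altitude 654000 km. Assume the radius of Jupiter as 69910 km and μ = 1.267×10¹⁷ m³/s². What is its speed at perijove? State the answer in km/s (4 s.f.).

v ≈ 46.75 km/s

r_p = 69910 + 31740 = 101650 km = 1.0165×10⁸ m.
r_a = 69910 + 654000 = 723910 km = 7.2391×10⁸ m.
Semi-major axis a = (r_p + r_a)/2 = 4.1278×10⁵ km = 4.128×10⁸ m.
Vis-viva: v² = μ(2/r − 1/a) = 1.267×10¹⁷ × (1.968×10⁻⁸ − 2.423×10⁻⁹) = 2.186×10⁹ m²/s².
v = 46750 m/s = 46.75 km/s.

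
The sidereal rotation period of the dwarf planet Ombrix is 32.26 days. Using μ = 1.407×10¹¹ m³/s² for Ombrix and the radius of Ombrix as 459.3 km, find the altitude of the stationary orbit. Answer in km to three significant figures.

T = 32.26 days = 2.787×10⁶ s.
A synchronous orbit has period T, so by Kepler's third law a = (μT²/4π²)^(1/3).
μT²/4π² = 1.407×10¹¹ × (2.787×10⁶)² / 39.48 = 2.769×10²² m³.
a = 3.025×10⁷ m = 30253 km.
Altitude h = a − R = 30253 − 459.3 = 29793 km.

h_sync ≈ 29800 km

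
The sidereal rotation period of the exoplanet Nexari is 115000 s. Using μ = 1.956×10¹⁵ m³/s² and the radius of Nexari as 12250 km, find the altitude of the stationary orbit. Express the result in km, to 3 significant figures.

A synchronous orbit has period T, so by Kepler's third law a = (μT²/4π²)^(1/3).
μT²/4π² = 1.956×10¹⁵ × (1.150×10⁵)² / 39.48 = 6.552×10²³ m³.
a = 8.686×10⁷ m = 86856 km.
Altitude h = a − R = 86856 − 12250 = 74606 km.

h_sync ≈ 74600 km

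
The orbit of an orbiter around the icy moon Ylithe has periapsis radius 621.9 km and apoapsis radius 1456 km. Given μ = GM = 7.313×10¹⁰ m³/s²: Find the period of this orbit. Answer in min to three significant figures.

T ≈ 410 min

Semi-major axis a = (r_p + r_a)/2 = (621.90 + 1456.0)/2 = 1039.0 km = 1.039×10⁶ m.
By Kepler's third law T = 2π√(a³/μ) = 2π × 3.916×10³ = 2.461×10⁴ s.
= 410.1 min.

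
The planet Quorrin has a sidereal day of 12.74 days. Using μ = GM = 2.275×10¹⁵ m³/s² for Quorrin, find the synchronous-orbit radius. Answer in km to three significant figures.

r_sync ≈ 4.12×10⁵ km

T = 12.74 days = 1.101×10⁶ s.
A synchronous orbit has period T, so by Kepler's third law a = (μT²/4π²)^(1/3).
μT²/4π² = 2.275×10¹⁵ × (1.101×10⁶)² / 39.48 = 6.982×10²⁵ m³.
a = 4.118×10⁸ m = 4.1178×10⁵ km.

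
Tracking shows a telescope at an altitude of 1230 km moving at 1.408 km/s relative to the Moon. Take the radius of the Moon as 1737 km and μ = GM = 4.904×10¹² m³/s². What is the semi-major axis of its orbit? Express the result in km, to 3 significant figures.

a ≈ 3710 km

r = 1737 + 1230 = 2967.0 km = 2.967×10⁶ m.
Specific orbital energy ε = v²/2 − μ/r = (1408)²/2 − 4.904×10¹²/2.967×10⁶ = -6.616×10⁵ J/kg.
Since ε = −μ/(2a), a = −μ/(2ε) = 3.706×10⁶ m = 3706.1 km.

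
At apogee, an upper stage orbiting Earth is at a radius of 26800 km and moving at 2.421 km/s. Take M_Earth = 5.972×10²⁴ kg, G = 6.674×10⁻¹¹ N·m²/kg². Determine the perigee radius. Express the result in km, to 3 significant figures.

perigee radius ≈ 6580 km

μ = GM = 6.674×10⁻¹¹ × 5.972×10²⁴ = 3.986×10¹⁴ m³/s².
r_a = 2.680×10⁷ m.
Specific energy ε = v²/2 − μ/r = -1.194×10⁷ J/kg, so a = −μ/(2ε) = 1.669×10⁷ m.
The apsides satisfy r_p + r_a = 2a, so the perigee radius is 2a − r_a = 6.577×10⁶ m = 6577.1 km.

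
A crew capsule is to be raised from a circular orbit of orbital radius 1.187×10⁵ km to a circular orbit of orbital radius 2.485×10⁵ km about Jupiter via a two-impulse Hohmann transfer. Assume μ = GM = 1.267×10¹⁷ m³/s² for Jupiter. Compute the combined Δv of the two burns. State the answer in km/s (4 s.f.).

r₁ = 1.187×10⁵ km = 1.187×10⁸ m.
r₂ = 2.485×10⁵ km = 2.485×10⁸ m.
Transfer ellipse a_t = (r₁ + r₂)/2 = 1.836×10⁸ m.
At r₁: circular v_c1 = √(μ/r₁) = 32670 m/s; transfer-perijove v_p = √[μ(2/r₁ − 1/a_t)] = 38010 m/s.
Δv₁ = v_p − v_c1 = 5338 m/s.
At r₂: circular v_c2 = √(μ/r₂) = 22580 m/s; transfer-apojove v_a = √[μ(2/r₂ − 1/a_t)] = 18160 m/s.
Δv₂ = v_c2 − v_a = 4424 m/s.
Total Δv = Δv₁ + Δv₂ = 9763 m/s = 9.763 km/s.

Δv_total ≈ 9.763 km/s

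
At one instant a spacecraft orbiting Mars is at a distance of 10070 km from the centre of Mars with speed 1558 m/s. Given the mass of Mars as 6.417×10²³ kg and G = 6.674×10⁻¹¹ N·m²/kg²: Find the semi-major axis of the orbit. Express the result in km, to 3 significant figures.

a ≈ 7050 km

μ = GM = 6.674×10⁻¹¹ × 6.417×10²³ = 4.283×10¹³ m³/s².
r = 1.007×10⁷ m.
Vis-viva rearranged: 1/a = 2/r − v²/μ = 1.986×10⁻⁷ − 5.668×10⁻⁸ = 1.419×10⁻⁷ m⁻¹.
a = 7.046×10⁶ m = 7045.7 km.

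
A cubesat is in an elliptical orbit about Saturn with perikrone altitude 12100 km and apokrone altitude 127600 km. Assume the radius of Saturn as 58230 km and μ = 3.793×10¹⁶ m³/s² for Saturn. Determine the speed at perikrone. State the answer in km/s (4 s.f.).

v ≈ 27.97 km/s

r_p = 58230 + 12100 = 70330 km = 7.0330×10⁷ m.
r_a = 58230 + 127600 = 185830 km = 1.8583×10⁸ m.
Semi-major axis a = (r_p + r_a)/2 = 1.2808×10⁵ km = 1.281×10⁸ m.
Vis-viva: v² = μ(2/r − 1/a) = 3.793×10¹⁶ × (2.844×10⁻⁸ − 7.808×10⁻⁹) = 7.825×10⁸ m²/s².
v = 27970 m/s = 27.97 km/s.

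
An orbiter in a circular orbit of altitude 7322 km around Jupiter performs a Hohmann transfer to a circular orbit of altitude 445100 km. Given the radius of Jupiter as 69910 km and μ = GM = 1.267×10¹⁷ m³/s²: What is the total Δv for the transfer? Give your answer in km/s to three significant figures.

Δv_total ≈ 20.6 km/s

r₁ = 69910 + 7322 = 77232 km = 7.7232×10⁷ m.
r₂ = 69910 + 445100 = 515010 km = 5.1501×10⁸ m.
Transfer ellipse a_t = (r₁ + r₂)/2 = 2.961×10⁸ m.
At r₁: circular v_c1 = √(μ/r₁) = 40500 m/s; transfer-perijove v_p = √[μ(2/r₁ − 1/a_t)] = 53410 m/s.
Δv₁ = v_p − v_c1 = 12910 m/s.
At r₂: circular v_c2 = √(μ/r₂) = 15680 m/s; transfer-apojove v_a = √[μ(2/r₂ − 1/a_t)] = 8010 m/s.
Δv₂ = v_c2 − v_a = 7675 m/s.
Total Δv = Δv₁ + Δv₂ = 20590 m/s = 20.59 km/s.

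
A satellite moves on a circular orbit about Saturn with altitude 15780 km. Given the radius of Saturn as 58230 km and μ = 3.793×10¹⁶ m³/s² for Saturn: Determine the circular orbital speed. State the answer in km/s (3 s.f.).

v ≈ 22.6 km/s

r = 58230 + 15780 = 74010 km = 7.4010×10⁷ m.
For a circular orbit v = √(μ/r) = √(3.793×10¹⁶ / 7.401×10⁷) = √(5.125×10⁸) = 22640 m/s.
That is 22.64 km/s.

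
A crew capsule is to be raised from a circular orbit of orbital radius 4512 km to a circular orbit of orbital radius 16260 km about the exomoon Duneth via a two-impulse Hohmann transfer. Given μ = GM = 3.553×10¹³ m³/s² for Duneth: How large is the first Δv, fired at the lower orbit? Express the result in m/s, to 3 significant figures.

Δv ≈ 705 m/s

r₁ = 4512 km = 4.512×10⁶ m.
r₂ = 16260 km = 1.626×10⁷ m.
Transfer ellipse a_t = (r₁ + r₂)/2 = 1.039×10⁷ m.
At r₁: circular v_c1 = √(μ/r₁) = 2806 m/s; transfer-periapsis v_p = √[μ(2/r₁ − 1/a_t)] = 3511 m/s.
Δv₁ = v_p − v_c1 = 705.0 m/s.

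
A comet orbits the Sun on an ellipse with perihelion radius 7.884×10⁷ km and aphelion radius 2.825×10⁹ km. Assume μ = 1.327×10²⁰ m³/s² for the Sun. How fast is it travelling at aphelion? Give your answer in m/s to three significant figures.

v ≈ 1600 m/s

Semi-major axis a = (r_p + r_a)/2 = 1.4519×10⁹ km = 1.452×10¹² m.
Vis-viva: v² = μ(2/r − 1/a) = 1.327×10²⁰ × (7.080×10⁻¹³ − 6.887×10⁻¹³) = 2.551×10⁶ m²/s².
v = 1597 m/s.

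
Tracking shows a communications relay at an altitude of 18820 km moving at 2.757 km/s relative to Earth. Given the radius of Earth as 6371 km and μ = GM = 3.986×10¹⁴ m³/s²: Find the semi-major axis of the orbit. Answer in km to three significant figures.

a ≈ 16600 km

r = 6371 + 18820 = 25191 km = 2.519×10⁷ m.
Specific orbital energy ε = v²/2 − μ/r = (2757)²/2 − 3.986×10¹⁴/2.519×10⁷ = -1.202×10⁷ J/kg.
Since ε = −μ/(2a), a = −μ/(2ε) = 1.658×10⁷ m = 16577 km.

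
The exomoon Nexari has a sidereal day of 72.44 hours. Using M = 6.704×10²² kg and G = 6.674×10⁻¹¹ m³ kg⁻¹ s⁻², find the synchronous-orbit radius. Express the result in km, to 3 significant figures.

μ = GM = 6.674×10⁻¹¹ × 6.704×10²² = 4.474×10¹² m³/s².
T = 72.44 hours = 2.608×10⁵ s.
A synchronous orbit has period T, so by Kepler's third law a = (μT²/4π²)^(1/3).
μT²/4π² = 4.474×10¹² × (2.608×10⁵)² / 39.48 = 7.708×10²¹ m³.
a = 1.975×10⁷ m = 19753 km.

r_sync ≈ 19800 km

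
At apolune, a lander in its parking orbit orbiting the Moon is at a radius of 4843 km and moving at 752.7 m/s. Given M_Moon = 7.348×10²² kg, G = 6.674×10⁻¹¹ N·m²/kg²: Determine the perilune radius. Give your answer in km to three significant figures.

perilune radius ≈ 1880 km

μ = GM = 6.674×10⁻¹¹ × 7.348×10²² = 4.904×10¹² m³/s².
r_a = 4.843×10⁶ m.
Specific energy ε = v²/2 − μ/r = -7.293×10⁵ J/kg, so a = −μ/(2ε) = 3.362×10⁶ m.
The apsides satisfy r_p + r_a = 2a, so the perilune radius is 2a − r_a = 1.881×10⁶ m = 1881.1 km.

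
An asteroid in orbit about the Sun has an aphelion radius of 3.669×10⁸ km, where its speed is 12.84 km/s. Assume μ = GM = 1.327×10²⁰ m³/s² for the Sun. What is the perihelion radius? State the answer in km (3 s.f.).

perihelion radius ≈ 1.08×10⁸ km

r_a = 3.669×10¹¹ m.
Specific energy ε = v²/2 − μ/r = -2.792×10⁸ J/kg, so a = −μ/(2ε) = 2.376×10¹¹ m.
The apsides satisfy r_p + r_a = 2a, so the perihelion radius is 2a − r_a = 1.083×10¹¹ m = 1.0831×10⁸ km.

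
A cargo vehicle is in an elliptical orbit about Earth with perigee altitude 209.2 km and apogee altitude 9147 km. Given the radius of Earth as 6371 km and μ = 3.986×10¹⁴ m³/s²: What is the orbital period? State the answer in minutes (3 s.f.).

T ≈ 193 minutes

r_p = 6371 + 209.2 = 6580.2 km = 6.5802×10⁶ m.
r_a = 6371 + 9147 = 15518 km = 1.5518×10⁷ m.
Semi-major axis a = (r_p + r_a)/2 = (6580.2 + 15518)/2 = 11049 km = 1.105×10⁷ m.
By Kepler's third law T = 2π√(a³/μ) = 2π × 1.840×10³ = 1.156×10⁴ s.
= 192.6 minutes.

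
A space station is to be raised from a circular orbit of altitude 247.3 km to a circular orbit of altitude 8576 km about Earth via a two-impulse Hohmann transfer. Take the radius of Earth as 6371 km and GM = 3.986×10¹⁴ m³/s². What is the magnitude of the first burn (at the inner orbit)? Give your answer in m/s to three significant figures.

r₁ = 6371 + 247.3 = 6618.3 km = 6.6183×10⁶ m.
r₂ = 6371 + 8576 = 14947 km = 1.4947×10⁷ m.
Transfer ellipse a_t = (r₁ + r₂)/2 = 1.078×10⁷ m.
At r₁: circular v_c1 = √(μ/r₁) = 7761 m/s; transfer-perigee v_p = √[μ(2/r₁ − 1/a_t)] = 9137 m/s.
Δv₁ = v_p − v_c1 = 1377 m/s.

Δv ≈ 1380 m/s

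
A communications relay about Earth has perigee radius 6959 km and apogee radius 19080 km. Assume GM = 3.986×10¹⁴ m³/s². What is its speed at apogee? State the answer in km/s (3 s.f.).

Semi-major axis a = (r_p + r_a)/2 = 13020 km = 1.302×10⁷ m.
Vis-viva: v² = μ(2/r − 1/a) = 3.986×10¹⁴ × (1.048×10⁻⁷ − 7.681×10⁻⁸) = 1.117×10⁷ m²/s².
v = 3342 m/s = 3.342 km/s.

v ≈ 3.34 km/s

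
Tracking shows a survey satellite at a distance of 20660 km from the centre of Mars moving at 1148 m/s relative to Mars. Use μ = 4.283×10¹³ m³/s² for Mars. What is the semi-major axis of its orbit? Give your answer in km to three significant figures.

r = 2.066×10⁷ m.
Vis-viva rearranged: 1/a = 2/r − v²/μ = 9.681×10⁻⁸ − 3.077×10⁻⁸ = 6.603×10⁻⁸ m⁻¹.
a = 1.514×10⁷ m = 15144 km.

a ≈ 15100 km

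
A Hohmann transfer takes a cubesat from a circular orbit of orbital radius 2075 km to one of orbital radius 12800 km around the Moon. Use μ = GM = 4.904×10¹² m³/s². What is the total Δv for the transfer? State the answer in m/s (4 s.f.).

r₁ = 2075 km = 2.075×10⁶ m.
r₂ = 12800 km = 1.280×10⁷ m.
Transfer ellipse a_t = (r₁ + r₂)/2 = 7.438×10⁶ m.
At r₁: circular v_c1 = √(μ/r₁) = 1537 m/s; transfer-perilune v_p = √[μ(2/r₁ − 1/a_t)] = 2017 m/s.
Δv₁ = v_p − v_c1 = 479.4 m/s.
At r₂: circular v_c2 = √(μ/r₂) = 619.0 m/s; transfer-apolune v_a = √[μ(2/r₂ − 1/a_t)] = 326.9 m/s.
Δv₂ = v_c2 − v_a = 292.0 m/s.
Total Δv = Δv₁ + Δv₂ = 771.5 m/s.

Δv_total ≈ 771.5 m/s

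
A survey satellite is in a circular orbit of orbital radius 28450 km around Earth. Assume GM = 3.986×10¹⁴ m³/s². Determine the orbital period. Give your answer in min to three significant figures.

T ≈ 796 min

r = 28450 km = 2.845×10⁷ m.
Kepler's third law: T = 2π√(r³/μ) = 2π√((2.845×10⁷)³ / 3.986×10¹⁴).
r³/μ = 5.777×10⁷ s², so T = 2π × 7.601×10³ = 4.776×10⁴ s.
Converting: 4.776×10⁴ s ÷ 60.00 = 795.9 min.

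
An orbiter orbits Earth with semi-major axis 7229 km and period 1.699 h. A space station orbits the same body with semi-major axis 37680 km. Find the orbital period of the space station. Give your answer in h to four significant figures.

Kepler's third law: T² ∝ a³, so T₂ = T₁ (a₂/a₁)^(3/2).
a₂/a₁ = 5.212, (a₂/a₁)^(3/2) = 11.90.
T₂ = 1.699 × 11.90 = 20.22 h.

T₂ ≈ 20.22 h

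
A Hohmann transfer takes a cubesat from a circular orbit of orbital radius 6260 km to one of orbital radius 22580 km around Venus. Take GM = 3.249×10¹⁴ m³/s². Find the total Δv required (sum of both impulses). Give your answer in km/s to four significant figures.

Δv_total ≈ 3.105 km/s

r₁ = 6260 km = 6.260×10⁶ m.
r₂ = 22580 km = 2.258×10⁷ m.
Transfer ellipse a_t = (r₁ + r₂)/2 = 1.442×10⁷ m.
At r₁: circular v_c1 = √(μ/r₁) = 7204 m/s; transfer-periapsis v_p = √[μ(2/r₁ − 1/a_t)] = 9015 m/s.
Δv₁ = v_p − v_c1 = 1811 m/s.
At r₂: circular v_c2 = √(μ/r₂) = 3793 m/s; transfer-apoapsis v_a = √[μ(2/r₂ − 1/a_t)] = 2499 m/s.
Δv₂ = v_c2 − v_a = 1294 m/s.
Total Δv = Δv₁ + Δv₂ = 3105 m/s = 3.105 km/s.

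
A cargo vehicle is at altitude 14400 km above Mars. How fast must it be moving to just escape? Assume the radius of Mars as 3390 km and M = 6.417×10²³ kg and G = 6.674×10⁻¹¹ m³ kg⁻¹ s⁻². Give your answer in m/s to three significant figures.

v_esc ≈ 2190 m/s

μ = GM = 6.674×10⁻¹¹ × 6.417×10²³ = 4.283×10¹³ m³/s².
r = 3390 + 14400 = 17790 km = 1.7790×10⁷ m.
Escape speed v_esc = √(2μ/r) = √(2 × 4.283×10¹³ / 1.779×10⁷) = √(4.815×10⁶) = 2194 m/s.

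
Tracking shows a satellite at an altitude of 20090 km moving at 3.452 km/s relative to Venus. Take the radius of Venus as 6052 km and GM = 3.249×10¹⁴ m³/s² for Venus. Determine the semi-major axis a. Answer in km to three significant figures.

r = 6052 + 20090 = 26142 km = 2.614×10⁷ m.
Vis-viva rearranged: 1/a = 2/r − v²/μ = 7.651×10⁻⁸ − 3.668×10⁻⁸ = 3.983×10⁻⁸ m⁻¹.
a = 2.511×10⁷ m = 25108 km.

a ≈ 25100 km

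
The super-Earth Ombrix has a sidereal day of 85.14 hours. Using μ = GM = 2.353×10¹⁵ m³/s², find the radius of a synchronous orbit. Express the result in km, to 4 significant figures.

T = 85.14 hours = 3.065×10⁵ s.
A synchronous orbit has period T, so by Kepler's third law a = (μT²/4π²)^(1/3).
μT²/4π² = 2.353×10¹⁵ × (3.065×10⁵)² / 39.48 = 5.599×10²⁴ m³.
a = 1.776×10⁸ m = 1.7757×10⁵ km.

r_sync ≈ 1.776×10⁵ km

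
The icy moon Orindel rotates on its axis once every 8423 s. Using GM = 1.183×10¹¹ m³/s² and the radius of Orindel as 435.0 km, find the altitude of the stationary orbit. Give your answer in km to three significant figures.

h_sync ≈ 162 km

A synchronous orbit has period T, so by Kepler's third law a = (μT²/4π²)^(1/3).
μT²/4π² = 1.183×10¹¹ × (8.423×10³)² / 39.48 = 2.126×10¹⁷ m³.
a = 5.968×10⁵ m = 596.83 km.
Altitude h = a − R = 596.83 − 435.0 = 161.83 km.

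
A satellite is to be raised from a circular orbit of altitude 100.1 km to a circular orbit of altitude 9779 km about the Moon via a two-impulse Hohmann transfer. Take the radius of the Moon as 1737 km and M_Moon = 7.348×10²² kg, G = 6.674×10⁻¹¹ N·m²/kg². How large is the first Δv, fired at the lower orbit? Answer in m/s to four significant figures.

Δv ≈ 511.9 m/s

μ = GM = 6.674×10⁻¹¹ × 7.348×10²² = 4.904×10¹² m³/s².
r₁ = 1737 + 100.1 = 1837.1 km = 1.8371×10⁶ m.
r₂ = 1737 + 9779 = 11516 km = 1.1516×10⁷ m.
Transfer ellipse a_t = (r₁ + r₂)/2 = 6.677×10⁶ m.
At r₁: circular v_c1 = √(μ/r₁) = 1634 m/s; transfer-perilune v_p = √[μ(2/r₁ − 1/a_t)] = 2146 m/s.
Δv₁ = v_p − v_c1 = 511.9 m/s.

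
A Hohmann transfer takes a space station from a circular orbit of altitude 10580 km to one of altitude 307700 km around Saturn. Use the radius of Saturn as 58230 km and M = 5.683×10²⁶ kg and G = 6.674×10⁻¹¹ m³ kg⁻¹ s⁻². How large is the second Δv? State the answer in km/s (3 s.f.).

Δv ≈ 4.45 km/s

μ = GM = 6.674×10⁻¹¹ × 5.683×10²⁶ = 3.793×10¹⁶ m³/s².
r₁ = 58230 + 10580 = 68810 km = 6.8810×10⁷ m.
r₂ = 58230 + 307700 = 365930 km = 3.6593×10⁸ m.
Transfer ellipse a_t = (r₁ + r₂)/2 = 2.174×10⁸ m.
At r₁: circular v_c1 = √(μ/r₁) = 23480 m/s; transfer-perikrone v_p = √[μ(2/r₁ − 1/a_t)] = 30460 m/s.
At r₂: circular v_c2 = √(μ/r₂) = 10180 m/s; transfer-apokrone v_a = √[μ(2/r₂ − 1/a_t)] = 5728 m/s.
Δv₂ = v_c2 − v_a = 4453 m/s.
= 4.453 km/s.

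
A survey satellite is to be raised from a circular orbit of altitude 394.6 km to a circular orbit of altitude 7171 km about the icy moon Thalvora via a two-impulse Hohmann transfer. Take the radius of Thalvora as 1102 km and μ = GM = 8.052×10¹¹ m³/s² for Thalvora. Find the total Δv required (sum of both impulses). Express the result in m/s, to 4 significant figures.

r₁ = 1102 + 394.6 = 1496.6 km = 1.4966×10⁶ m.
r₂ = 1102 + 7171 = 8273.0 km = 8.2730×10⁶ m.
Transfer ellipse a_t = (r₁ + r₂)/2 = 4.885×10⁶ m.
At r₁: circular v_c1 = √(μ/r₁) = 733.5 m/s; transfer-periapsis v_p = √[μ(2/r₁ − 1/a_t)] = 954.6 m/s.
Δv₁ = v_p − v_c1 = 221.1 m/s.
At r₂: circular v_c2 = √(μ/r₂) = 312.0 m/s; transfer-apoapsis v_a = √[μ(2/r₂ − 1/a_t)] = 172.7 m/s.
Δv₂ = v_c2 − v_a = 139.3 m/s.
Total Δv = Δv₁ + Δv₂ = 360.4 m/s.

Δv_total ≈ 360.4 m/s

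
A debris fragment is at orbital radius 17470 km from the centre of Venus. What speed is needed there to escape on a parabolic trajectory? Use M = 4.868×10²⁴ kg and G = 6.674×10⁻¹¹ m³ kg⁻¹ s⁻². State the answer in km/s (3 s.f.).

v_esc ≈ 6.10 km/s

μ = GM = 6.674×10⁻¹¹ × 4.868×10²⁴ = 3.249×10¹⁴ m³/s².
r = 17470 km = 1.747×10⁷ m.
Escape speed v_esc = √(2μ/r) = √(2 × 3.249×10¹⁴ / 1.747×10⁷) = √(3.719×10⁷) = 6099 m/s.
= 6.099 km/s.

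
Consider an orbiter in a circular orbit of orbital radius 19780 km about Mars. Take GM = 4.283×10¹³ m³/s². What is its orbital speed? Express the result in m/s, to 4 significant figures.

v ≈ 1472 m/s

r = 19780 km = 1.978×10⁷ m.
For a circular orbit v = √(μ/r) = √(4.283×10¹³ / 1.978×10⁷) = √(2.165×10⁶) = 1472 m/s.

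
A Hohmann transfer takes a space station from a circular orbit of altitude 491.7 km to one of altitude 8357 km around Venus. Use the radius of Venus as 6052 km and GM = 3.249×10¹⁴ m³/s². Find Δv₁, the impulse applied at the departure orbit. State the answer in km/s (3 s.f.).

Δv ≈ 1.22 km/s

r₁ = 6052 + 491.7 = 6543.7 km = 6.5437×10⁶ m.
r₂ = 6052 + 8357 = 14409 km = 1.4409×10⁷ m.
Transfer ellipse a_t = (r₁ + r₂)/2 = 1.048×10⁷ m.
At r₁: circular v_c1 = √(μ/r₁) = 7046 m/s; transfer-periapsis v_p = √[μ(2/r₁ − 1/a_t)] = 8264 m/s.
Δv₁ = v_p − v_c1 = 1217 m/s.
= 1.217 km/s.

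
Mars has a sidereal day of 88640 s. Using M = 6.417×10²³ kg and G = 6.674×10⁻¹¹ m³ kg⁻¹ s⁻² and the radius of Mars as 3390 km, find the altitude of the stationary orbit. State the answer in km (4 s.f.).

h_sync ≈ 17040 km

μ = GM = 6.674×10⁻¹¹ × 6.417×10²³ = 4.283×10¹³ m³/s².
A synchronous orbit has period T, so by Kepler's third law a = (μT²/4π²)^(1/3).
μT²/4π² = 4.283×10¹³ × (8.864×10⁴)² / 39.48 = 8.524×10²¹ m³.
a = 2.043×10⁷ m = 20427 km.
Altitude h = a − R = 20427 − 3390 = 17037 km.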